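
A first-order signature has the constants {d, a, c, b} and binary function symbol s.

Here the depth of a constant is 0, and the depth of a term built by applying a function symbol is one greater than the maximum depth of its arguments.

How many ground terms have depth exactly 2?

384

Let N_k = |{terms of depth ≤ k}|. Then N_0 = 4 and N_k = 4 + N_{k-1}^2 for k ≥ 1 (one summand per function symbol, arity giving the exponent).
N_0 = 4
N_1 = 4 + 4^2 = 20
N_2 = 4 + 20^2 = 404
Terms of depth exactly 2: N_2 − N_1 = 404 − 20 = 384.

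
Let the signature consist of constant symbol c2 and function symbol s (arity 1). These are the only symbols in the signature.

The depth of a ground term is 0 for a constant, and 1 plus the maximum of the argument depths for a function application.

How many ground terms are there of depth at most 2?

3

Let N_k count ground terms of depth at most k. Each non-constant term of depth ≤ k is some function symbol applied to depth-≤(k−1) arguments, giving N_k = 1 + N_{k-1}.
N_0 = 1
N_1 = 1 + 1 = 2
N_2 = 1 + 2 = 3
Explicitly: c2, s(c2), s(s(c2)).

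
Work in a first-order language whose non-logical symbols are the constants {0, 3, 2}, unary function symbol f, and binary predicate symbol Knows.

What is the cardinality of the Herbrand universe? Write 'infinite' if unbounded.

The signature has at least one function symbol (f, arity 1) and at least one constant (0).
Iterating f gives infinitely many distinct ground terms: 0, f(0), f(f(0)), ...
So the Herbrand universe is infinite.

infinite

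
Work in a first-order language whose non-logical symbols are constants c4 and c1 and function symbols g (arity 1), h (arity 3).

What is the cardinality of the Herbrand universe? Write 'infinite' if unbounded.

infinite

The signature has at least one function symbol (g, arity 1) and at least one constant (c4).
Iterating g gives infinitely many distinct ground terms: c4, g(c4), g(g(c4)), ...
So the Herbrand universe is infinite.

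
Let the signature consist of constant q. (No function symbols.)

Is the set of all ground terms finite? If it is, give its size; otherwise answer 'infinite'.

There are no function symbols, so the only ground term is the single constant.
The Herbrand universe is {q}, finite with 1 element.

1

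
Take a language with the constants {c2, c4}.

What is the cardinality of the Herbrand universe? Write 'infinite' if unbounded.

There are no function symbols, so every ground term is one of the 2 constants.
The Herbrand universe is {c2, c4}, which is finite with 2 elements.

2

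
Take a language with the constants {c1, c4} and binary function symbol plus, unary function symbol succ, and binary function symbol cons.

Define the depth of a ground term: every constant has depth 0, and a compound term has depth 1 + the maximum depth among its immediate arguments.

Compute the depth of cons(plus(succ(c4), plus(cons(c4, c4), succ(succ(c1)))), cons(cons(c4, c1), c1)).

depth(succ(c4)) = 1 + depth(c4) = 1 + 0 = 1
depth(cons(c4, c4)) = 1 + max(0, 0) = 1
depth(succ(c1)) = 1 + depth(c1) = 1 + 0 = 1
depth(succ(succ(c1))) = 1 + depth(succ(c1)) = 1 + 1 = 2
depth(plus(cons(c4, c4), succ(succ(c1)))) = 1 + max(1, 2) = 3
depth(plus(succ(c4), plus(cons(c4, c4), succ(succ(c1))))) = 1 + max(1, 3) = 4
depth(cons(c4, c1)) = 1 + max(0, 0) = 1
depth(cons(cons(c4, c1), c1)) = 1 + max(1, 0) = 2
depth(cons(plus(succ(c4), plus(cons(c4, c4), succ(succ(c1)))), cons(cons(c4, c1), c1))) = 1 + max(4, 2) = 5

5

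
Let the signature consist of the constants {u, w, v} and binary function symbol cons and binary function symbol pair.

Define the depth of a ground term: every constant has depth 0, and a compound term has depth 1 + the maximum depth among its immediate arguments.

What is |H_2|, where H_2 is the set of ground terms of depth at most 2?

Let N_k count ground terms of depth at most k. Each non-constant term of depth ≤ k is some function symbol applied to depth-≤(k−1) arguments, giving N_k = 3 + N_{k-1}^2 + N_{k-1}^2.
N_0 = 3
N_1 = 3 + 3^2 + 3^2 = 21
N_2 = 3 + 21^2 + 21^2 = 885

885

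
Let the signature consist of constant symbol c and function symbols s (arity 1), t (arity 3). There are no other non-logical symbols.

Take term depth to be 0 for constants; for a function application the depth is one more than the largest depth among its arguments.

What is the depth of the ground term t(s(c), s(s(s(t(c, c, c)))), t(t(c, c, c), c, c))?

depth(s(c)) = 1 + depth(c) = 1 + 0 = 1
depth(t(c, c, c)) = 1 + max(0, 0, 0) = 1
depth(s(t(c, c, c))) = 1 + depth(t(c, c, c)) = 1 + 1 = 2
depth(s(s(t(c, c, c)))) = 1 + depth(s(t(c, c, c))) = 1 + 2 = 3
depth(s(s(s(t(c, c, c))))) = 1 + depth(s(s(t(c, c, c)))) = 1 + 3 = 4
depth(t(t(c, c, c), c, c)) = 1 + max(1, 0, 0) = 2
depth(t(s(c), s(s(s(t(c, c, c)))), t(t(c, c, c), c, c))) = 1 + max(1, 4, 2) = 5

5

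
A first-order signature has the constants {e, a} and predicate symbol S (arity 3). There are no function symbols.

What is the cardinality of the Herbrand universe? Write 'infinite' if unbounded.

2

There are no function symbols, so every ground term is one of the 2 constants.
The Herbrand universe is {e, a}, which is finite with 2 elements.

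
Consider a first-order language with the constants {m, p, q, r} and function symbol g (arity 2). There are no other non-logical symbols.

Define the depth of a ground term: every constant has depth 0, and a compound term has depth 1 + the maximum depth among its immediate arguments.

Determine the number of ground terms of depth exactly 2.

Let N_k = |{terms of depth ≤ k}|. Then N_0 = 4 and N_k = 4 + N_{k-1}^2 for k ≥ 1 (one summand per function symbol, arity giving the exponent).
N_0 = 4
N_1 = 4 + 4^2 = 20
N_2 = 4 + 20^2 = 404
Terms of depth exactly 2: N_2 − N_1 = 404 − 20 = 384.

384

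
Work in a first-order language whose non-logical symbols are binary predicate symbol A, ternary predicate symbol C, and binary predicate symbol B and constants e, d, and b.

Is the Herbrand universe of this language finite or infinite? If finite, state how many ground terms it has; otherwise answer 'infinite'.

3

There are no function symbols, so every ground term is one of the 3 constants.
The Herbrand universe is {e, d, b}, which is finite with 3 elements.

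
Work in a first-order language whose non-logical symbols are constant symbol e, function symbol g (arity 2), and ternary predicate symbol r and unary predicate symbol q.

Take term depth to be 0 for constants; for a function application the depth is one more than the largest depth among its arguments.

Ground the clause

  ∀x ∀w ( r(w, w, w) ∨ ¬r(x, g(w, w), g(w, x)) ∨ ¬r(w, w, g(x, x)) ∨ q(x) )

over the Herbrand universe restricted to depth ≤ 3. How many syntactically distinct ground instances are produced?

Ground terms of depth ≤ 3:
  Write N_k for the number of ground terms of depth ≤ k. A term of depth ≤ k is either a constant or a function symbol applied to arguments of depth ≤ k−1, so N_k = 1 + N_{k-1}^2.
  N_0 = 1
  N_1 = 1 + 1^2 = 2
  N_2 = 1 + 2^2 = 5
  N_3 = 1 + 5^2 = 26
So there are 26 ground terms available for substitution.
Each of x, w ranges independently over the available ground terms, and distinct assignments produce distinct instances.
Number of ground instances = 26^2 = 676.

676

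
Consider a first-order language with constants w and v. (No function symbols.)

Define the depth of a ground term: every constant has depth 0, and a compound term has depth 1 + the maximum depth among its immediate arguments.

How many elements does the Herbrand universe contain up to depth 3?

With no function symbols every ground term is a constant, so there are exactly 2 ground terms at every depth bound.
N_0 = 2
N_1 = 2
N_2 = 2
N_3 = 2
Explicitly: w, v.

2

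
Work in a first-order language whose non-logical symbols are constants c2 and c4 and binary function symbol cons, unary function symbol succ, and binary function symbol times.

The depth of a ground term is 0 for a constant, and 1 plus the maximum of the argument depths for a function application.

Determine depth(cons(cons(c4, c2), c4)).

depth(cons(c4, c2)) = 1 + max(0, 0) = 1
depth(cons(cons(c4, c2), c4)) = 1 + max(1, 0) = 2

2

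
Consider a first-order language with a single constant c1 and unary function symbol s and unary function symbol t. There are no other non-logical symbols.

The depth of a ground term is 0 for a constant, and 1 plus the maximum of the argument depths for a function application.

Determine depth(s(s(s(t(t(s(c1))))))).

depth(s(c1)) = 1 + depth(c1) = 1 + 0 = 1
depth(t(s(c1))) = 1 + depth(s(c1)) = 1 + 1 = 2
depth(t(t(s(c1)))) = 1 + depth(t(s(c1))) = 1 + 2 = 3
depth(s(t(t(s(c1))))) = 1 + depth(t(t(s(c1)))) = 1 + 3 = 4
depth(s(s(t(t(s(c1)))))) = 1 + depth(s(t(t(s(c1))))) = 1 + 4 = 5
depth(s(s(s(t(t(s(c1))))))) = 1 + depth(s(s(t(t(s(c1)))))) = 1 + 5 = 6

6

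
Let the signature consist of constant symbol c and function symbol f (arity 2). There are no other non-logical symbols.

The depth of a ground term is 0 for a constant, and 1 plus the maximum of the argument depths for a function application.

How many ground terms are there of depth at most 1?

2

If N_k denotes the number of depth-≤k ground terms, the 1 constant gives N_0 = 1, and each function symbol of arity r contributes N_{k-1}^r new terms at level k: N_k = 1 + N_{k-1}^2.
N_0 = 1
N_1 = 1 + 1^2 = 2
Explicitly: c, f(c, c).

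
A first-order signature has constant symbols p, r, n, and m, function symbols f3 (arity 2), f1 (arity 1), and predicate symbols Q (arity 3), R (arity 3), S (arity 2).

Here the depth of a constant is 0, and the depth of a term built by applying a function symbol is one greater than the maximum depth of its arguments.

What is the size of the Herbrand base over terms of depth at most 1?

First count ground terms of depth ≤ 1.
Let N_k count ground terms of depth at most k. Each non-constant term of depth ≤ k is some function symbol applied to depth-≤(k−1) arguments, giving N_k = 4 + N_{k-1}^2 + N_{k-1}.
N_0 = 4
N_1 = 4 + 4^2 + 4 = 24
So |H| = 24.
A ground atom is a predicate applied to a tuple of terms from H, so the count is the sum over predicates of |H|^arity:
  Q: 24^3 = 13824;  R: 24^3 = 13824;  S: 24^2 = 576
Total ground atoms: 13824 + 13824 + 576 = 28224.

28224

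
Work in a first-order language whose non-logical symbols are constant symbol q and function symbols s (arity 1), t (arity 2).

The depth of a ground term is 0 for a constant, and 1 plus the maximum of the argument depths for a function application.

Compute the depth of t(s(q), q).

depth(s(q)) = 1 + depth(q) = 1 + 0 = 1
depth(t(s(q), q)) = 1 + max(1, 0) = 2

2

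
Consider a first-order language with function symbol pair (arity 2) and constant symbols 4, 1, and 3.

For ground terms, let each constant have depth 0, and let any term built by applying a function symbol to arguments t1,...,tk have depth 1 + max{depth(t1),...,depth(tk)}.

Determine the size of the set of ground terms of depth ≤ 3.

Let N_k count ground terms of depth at most k. Each non-constant term of depth ≤ k is some function symbol applied to depth-≤(k−1) arguments, giving N_k = 3 + N_{k-1}^2.
N_0 = 3
N_1 = 3 + 3^2 = 12
N_2 = 3 + 12^2 = 147
N_3 = 3 + 147^2 = 21612

21612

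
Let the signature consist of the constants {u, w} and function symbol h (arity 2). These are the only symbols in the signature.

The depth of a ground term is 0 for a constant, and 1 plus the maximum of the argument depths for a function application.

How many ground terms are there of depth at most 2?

38

If N_k denotes the number of depth-≤k ground terms, the 2 constants give N_0 = 2, and each function symbol of arity r contributes N_{k-1}^r new terms at level k: N_k = 2 + N_{k-1}^2.
N_0 = 2
N_1 = 2 + 2^2 = 6
N_2 = 2 + 6^2 = 38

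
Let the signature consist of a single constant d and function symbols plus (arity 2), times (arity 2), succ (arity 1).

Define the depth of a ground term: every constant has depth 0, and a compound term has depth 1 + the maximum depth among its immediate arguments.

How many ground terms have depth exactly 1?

3

Let N_k count ground terms of depth at most k. Each non-constant term of depth ≤ k is some function symbol applied to depth-≤(k−1) arguments, giving N_k = 1 + N_{k-1}^2 + N_{k-1}^2 + N_{k-1}.
N_0 = 1
N_1 = 1 + 1^2 + 1^2 + 1 = 4
Terms of depth exactly 1: N_1 − N_0 = 4 − 1 = 3.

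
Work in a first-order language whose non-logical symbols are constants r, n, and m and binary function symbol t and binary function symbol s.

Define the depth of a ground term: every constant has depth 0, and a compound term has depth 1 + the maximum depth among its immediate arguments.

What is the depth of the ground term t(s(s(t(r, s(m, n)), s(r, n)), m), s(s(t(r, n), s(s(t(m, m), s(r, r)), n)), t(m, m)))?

depth(s(m, n)) = 1 + max(0, 0) = 1
depth(t(r, s(m, n))) = 1 + max(0, 1) = 2
depth(s(r, n)) = 1 + max(0, 0) = 1
depth(s(t(r, s(m, n)), s(r, n))) = 1 + max(2, 1) = 3
depth(s(s(t(r, s(m, n)), s(r, n)), m)) = 1 + max(3, 0) = 4
depth(t(r, n)) = 1 + max(0, 0) = 1
depth(t(m, m)) = 1 + max(0, 0) = 1
depth(s(r, r)) = 1 + max(0, 0) = 1
depth(s(t(m, m), s(r, r))) = 1 + max(1, 1) = 2
depth(s(s(t(m, m), s(r, r)), n)) = 1 + max(2, 0) = 3
depth(s(t(r, n), s(s(t(m, m), s(r, r)), n))) = 1 + max(1, 3) = 4
depth(s(s(t(r, n), s(s(t(m, m), s(r, r)), n)), t(m, m))) = 1 + max(4, 1) = 5
depth(t(s(s(t(r, s(m, n)), s(r, n)), m), s(s(t(r, n), s(s(t(m, m), s(r, r)), n)), t(m, m)))) = 1 + max(4, 5) = 6

6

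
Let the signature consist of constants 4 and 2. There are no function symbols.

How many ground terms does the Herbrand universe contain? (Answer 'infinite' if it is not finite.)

2

There are no function symbols, so every ground term is one of the 2 constants.
The Herbrand universe is {4, 2}, which is finite with 2 elements.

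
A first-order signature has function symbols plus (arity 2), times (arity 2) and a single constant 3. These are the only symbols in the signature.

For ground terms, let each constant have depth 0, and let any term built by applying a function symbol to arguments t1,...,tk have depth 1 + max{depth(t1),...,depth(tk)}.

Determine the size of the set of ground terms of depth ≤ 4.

Count level by level. With function symbols plus/2, times/2, the terms of depth ≤ k are the 1 constant together with each function applied to depth-≤(k−1) tuples, so N_k = 1 + N_{k-1}^2 + N_{k-1}^2.
N_0 = 1
N_1 = 1 + 1^2 + 1^2 = 3
N_2 = 1 + 3^2 + 3^2 = 19
N_3 = 1 + 19^2 + 19^2 = 723
N_4 = 1 + 723^2 + 723^2 = 1045459

1045459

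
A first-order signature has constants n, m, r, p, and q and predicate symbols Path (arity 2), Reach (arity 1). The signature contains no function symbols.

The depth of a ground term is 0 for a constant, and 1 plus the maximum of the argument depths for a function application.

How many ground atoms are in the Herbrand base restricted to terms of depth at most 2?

First count ground terms of depth ≤ 2.
With no function symbols every ground term is a constant, so there are exactly 5 ground terms at every depth bound.
N_0 = 5
N_1 = 5
N_2 = 5
Explicitly: n, m, r, p, q.
So |H| = 5.
A ground atom is a predicate applied to a tuple of terms from H, so the count is the sum over predicates of |H|^arity:
  Path: 5^2 = 25;  Reach: 5
Total ground atoms: 25 + 5 = 30.

30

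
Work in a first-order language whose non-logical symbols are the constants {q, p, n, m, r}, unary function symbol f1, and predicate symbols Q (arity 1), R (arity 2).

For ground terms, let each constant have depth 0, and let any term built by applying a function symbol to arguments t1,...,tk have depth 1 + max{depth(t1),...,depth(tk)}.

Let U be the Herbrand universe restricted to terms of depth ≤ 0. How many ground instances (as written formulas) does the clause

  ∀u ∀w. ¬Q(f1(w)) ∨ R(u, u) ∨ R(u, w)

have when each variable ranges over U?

Ground terms of depth ≤ 0:
  Count level by level. With function symbols f1/1, the terms of depth ≤ k are the 5 constants together with each function applied to depth-≤(k−1) tuples, so N_k = 5 + N_{k-1}.
  N_0 = 5
  Explicitly: q, p, n, m, r.
So there are 5 ground terms available for substitution.
Each of u, w ranges independently over the available ground terms, and distinct assignments produce distinct instances.
Number of ground instances = 5^2 = 25.

25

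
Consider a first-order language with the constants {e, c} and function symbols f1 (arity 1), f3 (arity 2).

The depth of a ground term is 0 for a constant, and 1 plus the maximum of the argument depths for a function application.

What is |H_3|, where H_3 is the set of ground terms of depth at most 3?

5552

If N_k denotes the number of depth-≤k ground terms, the 2 constants give N_0 = 2, and each function symbol of arity r contributes N_{k-1}^r new terms at level k: N_k = 2 + N_{k-1} + N_{k-1}^2.
N_0 = 2
N_1 = 2 + 2 + 2^2 = 8
N_2 = 2 + 8 + 8^2 = 74
N_3 = 2 + 74 + 74^2 = 5552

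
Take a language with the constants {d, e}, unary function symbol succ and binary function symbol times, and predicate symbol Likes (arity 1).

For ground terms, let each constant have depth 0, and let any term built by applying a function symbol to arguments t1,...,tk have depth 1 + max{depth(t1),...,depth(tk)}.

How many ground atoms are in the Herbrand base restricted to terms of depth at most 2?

First count ground terms of depth ≤ 2.
Count level by level. With function symbols succ/1, times/2, the terms of depth ≤ k are the 2 constants together with each function applied to depth-≤(k−1) tuples, so N_k = 2 + N_{k-1} + N_{k-1}^2.
N_0 = 2
N_1 = 2 + 2 + 2^2 = 8
N_2 = 2 + 8 + 8^2 = 74
So |H| = 74.
Ground atoms are formed by filling each argument slot of a predicate with a term from H, so an r-ary predicate gives |H|^r atoms:
  Likes: 74
Total ground atoms: 74.

74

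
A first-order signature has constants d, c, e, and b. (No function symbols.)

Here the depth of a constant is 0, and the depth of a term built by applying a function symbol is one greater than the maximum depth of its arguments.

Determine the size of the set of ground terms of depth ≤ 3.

4

With no function symbols every ground term is a constant, so there are exactly 4 ground terms at every depth bound.
N_0 = 4
N_1 = 4
N_2 = 4
N_3 = 4
Explicitly: d, c, e, b.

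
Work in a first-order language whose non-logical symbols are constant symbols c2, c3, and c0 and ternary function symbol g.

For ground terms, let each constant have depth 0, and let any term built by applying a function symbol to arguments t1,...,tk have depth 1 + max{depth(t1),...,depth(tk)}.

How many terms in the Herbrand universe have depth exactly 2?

Write N_k for the number of ground terms of depth ≤ k. A term of depth ≤ k is either a constant or a function symbol applied to arguments of depth ≤ k−1, so N_k = 3 + N_{k-1}^3.
N_0 = 3
N_1 = 3 + 3^3 = 30
N_2 = 3 + 30^3 = 27003
Terms of depth exactly 2: N_2 − N_1 = 27003 − 30 = 26973.

26973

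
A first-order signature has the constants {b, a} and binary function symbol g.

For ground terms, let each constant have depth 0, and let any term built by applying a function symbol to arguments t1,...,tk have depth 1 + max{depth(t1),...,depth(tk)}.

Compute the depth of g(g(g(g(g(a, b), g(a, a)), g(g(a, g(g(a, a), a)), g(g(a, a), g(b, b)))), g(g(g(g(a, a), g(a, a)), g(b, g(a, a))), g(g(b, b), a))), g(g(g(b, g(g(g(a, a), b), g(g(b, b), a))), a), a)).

7

depth(g(a, b)) = 1 + max(0, 0) = 1
depth(g(a, a)) = 1 + max(0, 0) = 1
depth(g(g(a, b), g(a, a))) = 1 + max(1, 1) = 2
depth(g(g(a, a), a)) = 1 + max(1, 0) = 2
depth(g(a, g(g(a, a), a))) = 1 + max(0, 2) = 3
depth(g(b, b)) = 1 + max(0, 0) = 1
depth(g(g(a, a), g(b, b))) = 1 + max(1, 1) = 2
depth(g(g(a, g(g(a, a), a)), g(g(a, a), g(b, b)))) = 1 + max(3, 2) = 4
depth(g(g(g(a, b), g(a, a)), g(g(a, g(g(a, a), a)), g(g(a, a), g(b, b))))) = 1 + max(2, 4) = 5
depth(g(g(a, a), g(a, a))) = 1 + max(1, 1) = 2
depth(g(b, g(a, a))) = 1 + max(0, 1) = 2
depth(g(g(g(a, a), g(a, a)), g(b, g(a, a)))) = 1 + max(2, 2) = 3
depth(g(g(b, b), a)) = 1 + max(1, 0) = 2
depth(g(g(g(g(a, a), g(a, a)), g(b, g(a, a))), g(g(b, b), a))) = 1 + max(3, 2) = 4
depth(g(g(g(g(a, b), g(a, a)), g(g(a, g(g(a, a), a)), g(g(a, a), g(b, b)))), g(g(g(g(a, a), g(a, a)), g(b, g(a, a))), g(g(b, b), a)))) = 1 + max(5, 4) = 6
depth(g(g(a, a), b)) = 1 + max(1, 0) = 2
depth(g(g(g(a, a), b), g(g(b, b), a))) = 1 + max(2, 2) = 3
depth(g(b, g(g(g(a, a), b), g(g(b, b), a)))) = 1 + max(0, 3) = 4
depth(g(g(b, g(g(g(a, a), b), g(g(b, b), a))), a)) = 1 + max(4, 0) = 5
depth(g(g(g(b, g(g(g(a, a), b), g(g(b, b), a))), a), a)) = 1 + max(5, 0) = 6
depth(g(g(g(g(g(a, b), g(a, a)), g(g(a, g(g(a, a), a)), g(g(a, a), g(b, b)))), g(g(g(g(a, a), g(a, a)), g(b, g(a, a))), g(g(b, b), a))), g(g(g(b, g(g(g(a, a), b), g(g(b, b), a))), a), a))) = 1 + max(6, 6) = 7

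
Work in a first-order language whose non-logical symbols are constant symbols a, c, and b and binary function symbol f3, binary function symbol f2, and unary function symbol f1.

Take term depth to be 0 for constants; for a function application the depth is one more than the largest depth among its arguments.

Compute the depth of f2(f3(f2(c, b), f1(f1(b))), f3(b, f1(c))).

4

depth(f2(c, b)) = 1 + max(0, 0) = 1
depth(f1(b)) = 1 + depth(b) = 1 + 0 = 1
depth(f1(f1(b))) = 1 + depth(f1(b)) = 1 + 1 = 2
depth(f3(f2(c, b), f1(f1(b)))) = 1 + max(1, 2) = 3
depth(f1(c)) = 1 + depth(c) = 1 + 0 = 1
depth(f3(b, f1(c))) = 1 + max(0, 1) = 2
depth(f2(f3(f2(c, b), f1(f1(b))), f3(b, f1(c)))) = 1 + max(3, 2) = 4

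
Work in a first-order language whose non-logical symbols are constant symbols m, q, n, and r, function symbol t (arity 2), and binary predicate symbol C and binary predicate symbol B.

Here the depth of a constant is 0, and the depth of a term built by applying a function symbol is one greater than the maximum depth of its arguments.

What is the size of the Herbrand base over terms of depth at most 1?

First count ground terms of depth ≤ 1.
Count level by level. With function symbols t/2, the terms of depth ≤ k are the 4 constants together with each function applied to depth-≤(k−1) tuples, so N_k = 4 + N_{k-1}^2.
N_0 = 4
N_1 = 4 + 4^2 = 20
So |H| = 20.
Ground atoms are formed by filling each argument slot of a predicate with a term from H, so an r-ary predicate gives |H|^r atoms:
  C: 20^2 = 400;  B: 20^2 = 400
Total ground atoms: 400 + 400 = 800.

800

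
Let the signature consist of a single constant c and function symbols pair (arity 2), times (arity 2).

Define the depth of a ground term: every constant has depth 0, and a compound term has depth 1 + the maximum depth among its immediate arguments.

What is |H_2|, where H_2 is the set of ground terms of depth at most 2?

Let N_k count ground terms of depth at most k. Each non-constant term of depth ≤ k is some function symbol applied to depth-≤(k−1) arguments, giving N_k = 1 + N_{k-1}^2 + N_{k-1}^2.
N_0 = 1
N_1 = 1 + 1^2 + 1^2 = 3
N_2 = 1 + 3^2 + 3^2 = 19

19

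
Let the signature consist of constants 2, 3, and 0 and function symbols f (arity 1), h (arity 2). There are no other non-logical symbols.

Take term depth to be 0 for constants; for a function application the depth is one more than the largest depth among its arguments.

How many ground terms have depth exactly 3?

59052

Let N_k = |{terms of depth ≤ k}|. Then N_0 = 3 and N_k = 3 + N_{k-1} + N_{k-1}^2 for k ≥ 1 (one summand per function symbol, arity giving the exponent).
N_0 = 3
N_1 = 3 + 3 + 3^2 = 15
N_2 = 3 + 15 + 15^2 = 243
N_3 = 3 + 243 + 243^2 = 59295
Terms of depth exactly 3: N_3 − N_2 = 59295 − 243 = 59052.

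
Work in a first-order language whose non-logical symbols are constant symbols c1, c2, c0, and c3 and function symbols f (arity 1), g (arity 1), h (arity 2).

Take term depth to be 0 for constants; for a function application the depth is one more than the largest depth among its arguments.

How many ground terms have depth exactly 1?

24

If N_k denotes the number of depth-≤k ground terms, the 4 constants give N_0 = 4, and each function symbol of arity r contributes N_{k-1}^r new terms at level k: N_k = 4 + N_{k-1} + N_{k-1} + N_{k-1}^2.
N_0 = 4
N_1 = 4 + 4 + 4 + 4^2 = 28
Terms of depth exactly 1: N_1 − N_0 = 28 − 4 = 24.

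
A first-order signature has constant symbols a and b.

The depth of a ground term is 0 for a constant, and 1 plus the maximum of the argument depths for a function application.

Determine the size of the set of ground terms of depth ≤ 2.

With no function symbols every ground term is a constant, so there are exactly 2 ground terms at every depth bound.
N_0 = 2
N_1 = 2
N_2 = 2

2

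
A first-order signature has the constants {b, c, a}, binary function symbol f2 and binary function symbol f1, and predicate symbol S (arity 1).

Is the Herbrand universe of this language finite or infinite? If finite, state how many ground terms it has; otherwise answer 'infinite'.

infinite

The signature has at least one function symbol (f2, arity 2) and at least one constant (b).
Iterating f2 gives infinitely many distinct ground terms: b, f2(b, b), f2(f2(b, b), f2(b, b)), ...
So the Herbrand universe is infinite.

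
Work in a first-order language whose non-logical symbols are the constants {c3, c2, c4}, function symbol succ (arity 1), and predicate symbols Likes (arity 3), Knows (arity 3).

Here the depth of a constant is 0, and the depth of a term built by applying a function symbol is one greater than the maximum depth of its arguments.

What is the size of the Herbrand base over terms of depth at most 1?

First count ground terms of depth ≤ 1.
If N_k denotes the number of depth-≤k ground terms, the 3 constants give N_0 = 3, and each function symbol of arity r contributes N_{k-1}^r new terms at level k: N_k = 3 + N_{k-1}.
N_0 = 3
N_1 = 3 + 3 = 6
Explicitly: c3, c2, c4, succ(c3), succ(c2), succ(c4).
So |H| = 6.
Each predicate of arity r yields |H|^r ground atoms (one per choice of an r-tuple from H):
  Likes: 6^3 = 216;  Knows: 6^3 = 216
Total ground atoms: 216 + 216 = 432.

432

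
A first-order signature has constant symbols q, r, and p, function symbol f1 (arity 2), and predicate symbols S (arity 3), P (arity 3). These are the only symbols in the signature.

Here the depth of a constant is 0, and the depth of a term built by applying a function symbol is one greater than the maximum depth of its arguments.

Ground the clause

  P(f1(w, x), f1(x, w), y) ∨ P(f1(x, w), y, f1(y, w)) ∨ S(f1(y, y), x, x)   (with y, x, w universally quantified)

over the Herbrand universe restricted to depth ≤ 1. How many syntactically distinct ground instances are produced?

Ground terms of depth ≤ 1:
  Count level by level. With function symbols f1/2, the terms of depth ≤ k are the 3 constants together with each function applied to depth-≤(k−1) tuples, so N_k = 3 + N_{k-1}^2.
  N_0 = 3
  N_1 = 3 + 3^2 = 12
So there are 12 ground terms available for substitution.
There are 3 variables to instantiate (y, x, w), each occurring in at least one literal, so different choices give different ground instances.
Number of ground instances = 12^3 = 1728.

1728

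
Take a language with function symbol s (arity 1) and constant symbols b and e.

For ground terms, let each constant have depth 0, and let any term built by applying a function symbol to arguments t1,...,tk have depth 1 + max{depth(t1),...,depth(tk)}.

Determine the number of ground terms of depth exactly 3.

2

If N_k denotes the number of depth-≤k ground terms, the 2 constants give N_0 = 2, and each function symbol of arity r contributes N_{k-1}^r new terms at level k: N_k = 2 + N_{k-1}.
N_0 = 2
N_1 = 2 + 2 = 4
N_2 = 2 + 4 = 6
N_3 = 2 + 6 = 8
Terms of depth exactly 3: N_3 − N_2 = 8 − 6 = 2.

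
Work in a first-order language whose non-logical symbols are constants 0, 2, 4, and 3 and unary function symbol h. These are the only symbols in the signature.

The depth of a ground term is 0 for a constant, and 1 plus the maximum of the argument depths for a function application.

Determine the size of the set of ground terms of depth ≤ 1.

8

Count level by level. With function symbols h/1, the terms of depth ≤ k are the 4 constants together with each function applied to depth-≤(k−1) tuples, so N_k = 4 + N_{k-1}.
N_0 = 4
N_1 = 4 + 4 = 8
Explicitly: 0, 2, 4, 3, h(0), h(2), h(4), h(3).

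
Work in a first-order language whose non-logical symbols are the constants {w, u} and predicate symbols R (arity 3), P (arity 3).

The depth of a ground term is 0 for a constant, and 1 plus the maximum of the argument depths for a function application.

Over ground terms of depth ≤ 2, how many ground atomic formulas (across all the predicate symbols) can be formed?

16

First count ground terms of depth ≤ 2.
With no function symbols every ground term is a constant, so there are exactly 2 ground terms at every depth bound.
N_0 = 2
N_1 = 2
N_2 = 2
So |H| = 2.
Each predicate of arity r yields |H|^r ground atoms (one per choice of an r-tuple from H):
  R: 2^3 = 8;  P: 2^3 = 8
Total ground atoms: 8 + 8 = 16.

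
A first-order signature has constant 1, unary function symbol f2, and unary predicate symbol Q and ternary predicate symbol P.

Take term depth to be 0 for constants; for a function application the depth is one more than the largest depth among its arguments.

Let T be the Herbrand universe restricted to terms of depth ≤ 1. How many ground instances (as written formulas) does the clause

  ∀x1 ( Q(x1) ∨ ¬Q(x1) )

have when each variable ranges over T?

2

Ground terms of depth ≤ 1:
  Write N_k for the number of ground terms of depth ≤ k. A term of depth ≤ k is either a constant or a function symbol applied to arguments of depth ≤ k−1, so N_k = 1 + N_{k-1}.
  N_0 = 1
  N_1 = 1 + 1 = 2
  Explicitly: 1, f2(1).
So there are 2 ground terms available for substitution.
There is 1 variable to instantiate (x1),  occurring in at least one literal, so different choices give different ground instances.
Number of ground instances = 2.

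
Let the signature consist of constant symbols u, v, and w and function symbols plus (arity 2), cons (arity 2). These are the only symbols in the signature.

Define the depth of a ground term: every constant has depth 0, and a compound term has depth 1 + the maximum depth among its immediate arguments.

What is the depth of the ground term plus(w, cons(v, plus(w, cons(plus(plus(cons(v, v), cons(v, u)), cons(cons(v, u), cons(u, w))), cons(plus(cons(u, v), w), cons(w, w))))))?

depth(cons(v, v)) = 1 + max(0, 0) = 1
depth(cons(v, u)) = 1 + max(0, 0) = 1
depth(plus(cons(v, v), cons(v, u))) = 1 + max(1, 1) = 2
depth(cons(u, w)) = 1 + max(0, 0) = 1
depth(cons(cons(v, u), cons(u, w))) = 1 + max(1, 1) = 2
depth(plus(plus(cons(v, v), cons(v, u)), cons(cons(v, u), cons(u, w)))) = 1 + max(2, 2) = 3
depth(cons(u, v)) = 1 + max(0, 0) = 1
depth(plus(cons(u, v), w)) = 1 + max(1, 0) = 2
depth(cons(w, w)) = 1 + max(0, 0) = 1
depth(cons(plus(cons(u, v), w), cons(w, w))) = 1 + max(2, 1) = 3
depth(cons(plus(plus(cons(v, v), cons(v, u)), cons(cons(v, u), cons(u, w))), cons(plus(cons(u, v), w), cons(w, w)))) = 1 + max(3, 3) = 4
depth(plus(w, cons(plus(plus(cons(v, v), cons(v, u)), cons(cons(v, u), cons(u, w))), cons(plus(cons(u, v), w), cons(w, w))))) = 1 + max(0, 4) = 5
depth(cons(v, plus(w, cons(plus(plus(cons(v, v), cons(v, u)), cons(cons(v, u), cons(u, w))), cons(plus(cons(u, v), w), cons(w, w)))))) = 1 + max(0, 5) = 6
depth(plus(w, cons(v, plus(w, cons(plus(plus(cons(v, v), cons(v, u)), cons(cons(v, u), cons(u, w))), cons(plus(cons(u, v), w), cons(w, w))))))) = 1 + max(0, 6) = 7

7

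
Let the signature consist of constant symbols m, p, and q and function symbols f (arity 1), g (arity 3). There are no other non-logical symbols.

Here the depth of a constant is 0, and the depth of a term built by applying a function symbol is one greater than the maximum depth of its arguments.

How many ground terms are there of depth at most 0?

Count level by level. With function symbols f/1, g/3, the terms of depth ≤ k are the 3 constants together with each function applied to depth-≤(k−1) tuples, so N_k = 3 + N_{k-1} + N_{k-1}^3.
N_0 = 3

3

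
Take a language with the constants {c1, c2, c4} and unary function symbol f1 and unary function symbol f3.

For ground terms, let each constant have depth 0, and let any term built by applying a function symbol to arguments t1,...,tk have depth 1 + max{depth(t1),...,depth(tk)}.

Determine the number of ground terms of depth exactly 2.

12

Write N_k for the number of ground terms of depth ≤ k. A term of depth ≤ k is either a constant or a function symbol applied to arguments of depth ≤ k−1, so N_k = 3 + N_{k-1} + N_{k-1}.
N_0 = 3
N_1 = 3 + 3 + 3 = 9
N_2 = 3 + 9 + 9 = 21
Terms of depth exactly 2: N_2 − N_1 = 21 − 9 = 12.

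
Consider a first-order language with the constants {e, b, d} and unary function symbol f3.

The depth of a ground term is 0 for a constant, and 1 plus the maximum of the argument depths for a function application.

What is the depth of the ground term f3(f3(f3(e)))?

3

depth(f3(e)) = 1 + depth(e) = 1 + 0 = 1
depth(f3(f3(e))) = 1 + depth(f3(e)) = 1 + 1 = 2
depth(f3(f3(f3(e)))) = 1 + depth(f3(f3(e))) = 1 + 2 = 3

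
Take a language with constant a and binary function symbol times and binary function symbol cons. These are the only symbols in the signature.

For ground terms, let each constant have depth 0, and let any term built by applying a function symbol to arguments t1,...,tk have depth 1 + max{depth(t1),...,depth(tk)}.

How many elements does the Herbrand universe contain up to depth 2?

If N_k denotes the number of depth-≤k ground terms, the 1 constant gives N_0 = 1, and each function symbol of arity r contributes N_{k-1}^r new terms at level k: N_k = 1 + N_{k-1}^2 + N_{k-1}^2.
N_0 = 1
N_1 = 1 + 1^2 + 1^2 = 3
N_2 = 1 + 3^2 + 3^2 = 19

19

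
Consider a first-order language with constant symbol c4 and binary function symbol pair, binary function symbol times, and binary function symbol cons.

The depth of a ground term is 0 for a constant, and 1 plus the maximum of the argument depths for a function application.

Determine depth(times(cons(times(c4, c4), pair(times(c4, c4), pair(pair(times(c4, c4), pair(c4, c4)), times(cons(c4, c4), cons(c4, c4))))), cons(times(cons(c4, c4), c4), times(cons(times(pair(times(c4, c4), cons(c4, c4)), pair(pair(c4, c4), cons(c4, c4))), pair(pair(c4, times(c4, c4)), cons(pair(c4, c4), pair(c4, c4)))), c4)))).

7

depth(times(c4, c4)) = 1 + max(0, 0) = 1
depth(pair(c4, c4)) = 1 + max(0, 0) = 1
depth(pair(times(c4, c4), pair(c4, c4))) = 1 + max(1, 1) = 2
depth(cons(c4, c4)) = 1 + max(0, 0) = 1
depth(times(cons(c4, c4), cons(c4, c4))) = 1 + max(1, 1) = 2
depth(pair(pair(times(c4, c4), pair(c4, c4)), times(cons(c4, c4), cons(c4, c4)))) = 1 + max(2, 2) = 3
depth(pair(times(c4, c4), pair(pair(times(c4, c4), pair(c4, c4)), times(cons(c4, c4), cons(c4, c4))))) = 1 + max(1, 3) = 4
depth(cons(times(c4, c4), pair(times(c4, c4), pair(pair(times(c4, c4), pair(c4, c4)), times(cons(c4, c4), cons(c4, c4)))))) = 1 + max(1, 4) = 5
depth(times(cons(c4, c4), c4)) = 1 + max(1, 0) = 2
depth(pair(times(c4, c4), cons(c4, c4))) = 1 + max(1, 1) = 2
depth(pair(pair(c4, c4), cons(c4, c4))) = 1 + max(1, 1) = 2
depth(times(pair(times(c4, c4), cons(c4, c4)), pair(pair(c4, c4), cons(c4, c4)))) = 1 + max(2, 2) = 3
depth(pair(c4, times(c4, c4))) = 1 + max(0, 1) = 2
depth(cons(pair(c4, c4), pair(c4, c4))) = 1 + max(1, 1) = 2
depth(pair(pair(c4, times(c4, c4)), cons(pair(c4, c4), pair(c4, c4)))) = 1 + max(2, 2) = 3
depth(cons(times(pair(times(c4, c4), cons(c4, c4)), pair(pair(c4, c4), cons(c4, c4))), pair(pair(c4, times(c4, c4)), cons(pair(c4, c4), pair(c4, c4))))) = 1 + max(3, 3) = 4
depth(times(cons(times(pair(times(c4, c4), cons(c4, c4)), pair(pair(c4, c4), cons(c4, c4))), pair(pair(c4, times(c4, c4)), cons(pair(c4, c4), pair(c4, c4)))), c4)) = 1 + max(4, 0) = 5
depth(cons(times(cons(c4, c4), c4), times(cons(times(pair(times(c4, c4), cons(c4, c4)), pair(pair(c4, c4), cons(c4, c4))), pair(pair(c4, times(c4, c4)), cons(pair(c4, c4), pair(c4, c4)))), c4))) = 1 + max(2, 5) = 6
depth(times(cons(times(c4, c4), pair(times(c4, c4), pair(pair(times(c4, c4), pair(c4, c4)), times(cons(c4, c4), cons(c4, c4))))), cons(times(cons(c4, c4), c4), times(cons(times(pair(times(c4, c4), cons(c4, c4)), pair(pair(c4, c4), cons(c4, c4))), pair(pair(c4, times(c4, c4)), cons(pair(c4, c4), pair(c4, c4)))), c4)))) = 1 + max(5, 6) = 7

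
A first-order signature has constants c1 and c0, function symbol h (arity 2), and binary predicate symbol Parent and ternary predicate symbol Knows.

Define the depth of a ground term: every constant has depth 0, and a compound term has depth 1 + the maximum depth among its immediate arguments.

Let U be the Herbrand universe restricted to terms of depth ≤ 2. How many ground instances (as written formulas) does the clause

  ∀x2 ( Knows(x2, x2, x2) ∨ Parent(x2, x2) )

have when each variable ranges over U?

38

Ground terms of depth ≤ 2:
  Let N_k count ground terms of depth at most k. Each non-constant term of depth ≤ k is some function symbol applied to depth-≤(k−1) arguments, giving N_k = 2 + N_{k-1}^2.
  N_0 = 2
  N_1 = 2 + 2^2 = 6
  N_2 = 2 + 6^2 = 38
So there are 38 ground terms available for substitution.
The clause has 1 distinct variable (x2), which appears in the body. In the free term algebra distinct substitutions yield syntactically distinct ground instances.
Number of ground instances = 38.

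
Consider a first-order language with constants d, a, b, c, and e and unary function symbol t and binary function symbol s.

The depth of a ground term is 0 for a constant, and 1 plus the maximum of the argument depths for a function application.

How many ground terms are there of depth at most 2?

Let N_k count ground terms of depth at most k. Each non-constant term of depth ≤ k is some function symbol applied to depth-≤(k−1) arguments, giving N_k = 5 + N_{k-1} + N_{k-1}^2.
N_0 = 5
N_1 = 5 + 5 + 5^2 = 35
N_2 = 5 + 35 + 35^2 = 1265

1265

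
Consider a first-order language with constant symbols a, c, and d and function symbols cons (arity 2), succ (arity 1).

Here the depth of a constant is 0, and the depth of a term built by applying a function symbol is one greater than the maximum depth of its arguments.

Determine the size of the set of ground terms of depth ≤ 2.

243

Let N_k count ground terms of depth at most k. Each non-constant term of depth ≤ k is some function symbol applied to depth-≤(k−1) arguments, giving N_k = 3 + N_{k-1}^2 + N_{k-1}.
N_0 = 3
N_1 = 3 + 3^2 + 3 = 15
N_2 = 3 + 15^2 + 15 = 243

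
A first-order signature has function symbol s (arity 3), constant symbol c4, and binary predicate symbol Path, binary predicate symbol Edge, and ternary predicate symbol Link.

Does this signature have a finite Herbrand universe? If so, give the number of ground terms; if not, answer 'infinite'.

infinite

The signature has at least one function symbol (s, arity 3) and at least one constant (c4).
Iterating s gives infinitely many distinct ground terms: c4, s(c4, c4, c4), s(s(c4, c4, c4), s(c4, c4, c4), s(c4, c4, c4)), ...
So the Herbrand universe is infinite.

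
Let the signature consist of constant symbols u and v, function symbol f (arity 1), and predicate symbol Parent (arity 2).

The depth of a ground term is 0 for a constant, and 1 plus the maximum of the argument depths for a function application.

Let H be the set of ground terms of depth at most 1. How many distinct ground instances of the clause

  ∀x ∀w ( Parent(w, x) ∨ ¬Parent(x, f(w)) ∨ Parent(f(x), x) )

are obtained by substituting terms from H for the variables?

Ground terms of depth ≤ 1:
  Count level by level. With function symbols f/1, the terms of depth ≤ k are the 2 constants together with each function applied to depth-≤(k−1) tuples, so N_k = 2 + N_{k-1}.
  N_0 = 2
  N_1 = 2 + 2 = 4
  Explicitly: u, v, f(u), f(v).
So there are 4 ground terms available for substitution.
Each of x, w ranges independently over the available ground terms, and distinct assignments produce distinct instances.
Number of ground instances = 4^2 = 16.

16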